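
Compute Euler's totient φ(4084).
φ(4084) = 2040

φ is multiplicative, with φ(p^e) = p^e − p^(e−1). Factorise 4084 = 2^2 · 1021. Then
  φ(4084) = (2^2 − 2^1) · (1021 − 1) = 2 · 1020 = 2040.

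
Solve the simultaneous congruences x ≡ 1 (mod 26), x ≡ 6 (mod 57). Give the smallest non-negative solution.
The moduli 26, 57 are pairwise coprime, so by the CRT there is a unique solution mod 26·57 = 1482.
Solve by successive substitution. Start with x ≡ 1 (mod 26).
  Combine with x ≡ 6 (mod 57): write x = 1 + 26·t and require 1 + 26·t ≡ 6 (mod 57), i.e. 26·t ≡ 6 − 1 ≡ 5 (mod 57). Since 26^(−1) ≡ 11 (mod 57), t ≡ 11·5 ≡ 55 (mod 57). So x ≡ 1 + 26·55 = 1431 (mod 1482).
Unique solution in [0, 1482): x = 1431.

Final answer: x ≡ 1431 (mod 1482); the representative in [0, 1482) is 1431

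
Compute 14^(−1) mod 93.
Apply the extended Euclidean algorithm to (93, 14), tracking rows (r, s, t) with s·93 + t·14 = r. Each division r_prev = q·r_cur + r_new produces the new row as (previous row) − q·(current row):
  row A: (93, 1, 0)   [1·93 + 0·14 = 93]
  row B: (14, 0, 1)   [0·93 + 1·14 = 14]
  93 = 6·14 + 9   → row C = row A − 6·row B = (9, 1, −6)   [check: 1·93 − 6·14 = 9]
  14 = 1·9 + 5   → row D = row B − 1·row C = (5, −1, 7)   [check: −1·93 + 7·14 = 5]
  9 = 1·5 + 4   → row E = row C − 1·row D = (4, 2, −13)   [check: 2·93 − 13·14 = 4]
  5 = 1·4 + 1   → row F = row D − 1·row E = (1, −3, 20)   [check: −3·93 + 20·14 = 1]
  4 = 4·1 + 0   → remainder 0, stop. gcd = 1 (last nonzero row F).
The gcd is 1, so 14 is invertible mod 93. The last nonzero row gives −3·93 + 20·14 = 1, so t = 20. So 14^(−1) ≡ 20 (mod 93). Verify: 14 · 20 = 280 ≡ 1 (mod 93). ✓

Final answer: 14^(−1) ≡ 20 (mod 93)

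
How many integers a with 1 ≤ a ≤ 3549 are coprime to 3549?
1872

The number of a ∈ {1, ..., 3549} with gcd(a, 3549) = 1 is by definition Euler's totient φ(3549). φ is multiplicative, with φ(p^e) = p^e − p^(e−1). Factorise 3549 = 3 · 7 · 13^2. Then
  φ(3549) = (3 − 1) · (7 − 1) · (13^2 − 13^1) = 2 · 6 · 156 = 1872.
So there are 1872 such integers.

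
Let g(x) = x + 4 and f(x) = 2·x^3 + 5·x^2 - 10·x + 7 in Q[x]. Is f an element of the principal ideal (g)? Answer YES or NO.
NO

In Q[x] the ideal (g) consists of all multiples of g, so f ∈ (g) iff g | f, i.e. iff the remainder of f on division by g is 0. Divide f by g (g is monic, so eliminate the leading term of the running remainder at each step):
  leading term 2·x^3: subtract (2·x^2)·g(x) = 2·x^3 + 8·x^2, leaving -3·x^2 - 10·x + 7
  leading term -3·x^2: subtract (-3·x)·g(x) = -3·x^2 - 12·x, leaving 2·x + 7
  leading term 2·x: subtract (2)·g(x) = 2·x + 8, leaving -1
The remainder r(x) = -1 ≠ 0 (and deg r < deg g), so g ∤ f, i.e. f ∉ (g).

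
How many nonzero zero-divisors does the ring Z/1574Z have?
Z/1574Z has 787 nonzero zero-divisors

In Z/1574Z each nonzero element is either a unit (gcd with 1574 is 1) or a zero-divisor (gcd > 1). The number of units is φ(1574): factorise 1574 = 2 · 787, so φ(1574) = (2 − 1) · (787 − 1) = 1 · 786 = 786. The nonzero elements number 1574 − 1 = 1573. Hence the nonzero zero-divisors number 1573 − 786 = 787.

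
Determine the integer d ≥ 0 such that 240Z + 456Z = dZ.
(240, 456) = (24); d = 24

In the PID Z, (a, b) is generated by gcd(a, b). Compute gcd(456, 240) with the extended Euclidean algorithm, tracking rows (r, s, t) with s·456 + t·240 = r:
  row A: (456, 1, 0)   [1·456 + 0·240 = 456]
  row B: (240, 0, 1)   [0·456 + 1·240 = 240]
  456 = 1·240 + 216   → row C = row A − 1·row B = (216, 1, −1)   [check: 1·456 − 1·240 = 216]
  240 = 1·216 + 24   → row D = row B − 1·row C = (24, −1, 2)   [check: −1·456 + 2·240 = 24]
  216 = 9·24 + 0   → remainder 0, stop. gcd = 24 (last nonzero row D).
So gcd(240, 456) = 24, with Bézout identity −1·456 + 2·240 = 24. Containment (⊇): the Bézout identity exhibits 24 as an element of (240, 456), giving (24) ⊆ (240, 456). Containment (⊆): since 24 | 240 and 24 | 456 (240 = 24·10, 456 = 24·19), every Z-linear combination of 240 and 456 is divisible by 24, so (240, 456) ⊆ (24). Therefore (240, 456) = (24), d = 24.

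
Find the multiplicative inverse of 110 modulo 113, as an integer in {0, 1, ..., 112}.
110^(−1) ≡ 75 (mod 113)

Apply the extended Euclidean algorithm to (113, 110), tracking rows (r, s, t) with s·113 + t·110 = r. Each division r_prev = q·r_cur + r_new produces the new row as (previous row) − q·(current row):
  row A: (113, 1, 0)   [1·113 + 0·110 = 113]
  row B: (110, 0, 1)   [0·113 + 1·110 = 110]
  113 = 1·110 + 3   → row C = row A − 1·row B = (3, 1, −1)   [check: 1·113 − 1·110 = 3]
  110 = 36·3 + 2   → row D = row B − 36·row C = (2, −36, 37)   [check: −36·113 + 37·110 = 2]
  3 = 1·2 + 1   → row E = row C − 1·row D = (1, 37, −38)   [check: 37·113 − 38·110 = 1]
  2 = 2·1 + 0   → remainder 0, stop. gcd = 1 (last nonzero row E).
The gcd is 1, so 110 is invertible mod 113. The last nonzero row gives 37·113 − 38·110 = 1, so t = −38. So 110^(−1) ≡ −38 ≡ 75 (mod 113). Verify: 110 · 75 = 8250 ≡ 1 (mod 113). ✓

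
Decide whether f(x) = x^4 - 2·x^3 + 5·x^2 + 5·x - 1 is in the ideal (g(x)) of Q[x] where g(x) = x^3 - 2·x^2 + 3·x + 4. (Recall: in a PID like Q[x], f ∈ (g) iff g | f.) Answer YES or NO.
NO

In Q[x] the ideal (g) consists of all multiples of g, so f ∈ (g) iff g | f, i.e. iff the remainder of f on division by g is 0. Divide f by g (g is monic, so eliminate the leading term of the running remainder at each step):
  leading term x^4: subtract (x)·g(x) = x^4 - 2·x^3 + 3·x^2 + 4·x, leaving 2·x^2 + x - 1
The remainder r(x) = 2·x^2 + x - 1 ≠ 0 (and deg r < deg g), so g ∤ f, i.e. f ∉ (g).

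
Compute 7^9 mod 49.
0

Use repeated squaring. Binary(9) = 1001. Walk through the bits of the exponent 9 left-to-right: at each bit after the leading one, square the running value, then multiply by 7 if the bit is 1 (always reducing mod 49):
  bit 1 = 1 (leading): start with 7.
  bit 2 = 0: square 7^2 = 49 ≡ 0 (mod 49).
  bit 3 = 0: square 0^2 = 0 (mod 49).
  bit 4 = 1: square 0^2 = 0; bit is 1, so multiply 0·7 = 0 (mod 49).
Final value: 7^9 ≡ 0 (mod 49).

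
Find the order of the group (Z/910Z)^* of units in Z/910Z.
|(Z/910Z)^*| = 288

(Z/910Z)^* consists of the classes a with gcd(a, 910) = 1, so its order is φ(910). φ is multiplicative, with φ(p^e) = p^e − p^(e−1). Factorise 910 = 2 · 5 · 7 · 13. Then
  φ(910) = (2 − 1) · (5 − 1) · (7 − 1) · (13 − 1) = 1 · 4 · 6 · 12 = 288.
Thus |(Z/910Z)^*| = 288.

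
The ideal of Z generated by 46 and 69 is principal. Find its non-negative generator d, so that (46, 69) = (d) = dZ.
(46, 69) = (23); d = 23

In the PID Z, (a, b) is generated by gcd(a, b). Compute gcd(69, 46) with the extended Euclidean algorithm, tracking rows (r, s, t) with s·69 + t·46 = r:
  row A: (69, 1, 0)   [1·69 + 0·46 = 69]
  row B: (46, 0, 1)   [0·69 + 1·46 = 46]
  69 = 1·46 + 23   → row C = row A − 1·row B = (23, 1, −1)   [check: 1·69 − 1·46 = 23]
  46 = 2·23 + 0   → remainder 0, stop. gcd = 23 (last nonzero row C).
So gcd(46, 69) = 23, with Bézout identity 1·69 − 1·46 = 23. Containment (⊇): the Bézout identity exhibits 23 as an element of (46, 69), giving (23) ⊆ (46, 69). Containment (⊆): since 23 | 46 and 23 | 69 (46 = 23·2, 69 = 23·3), every Z-linear combination of 46 and 69 is divisible by 23, so (46, 69) ⊆ (23). Therefore (46, 69) = (23), d = 23.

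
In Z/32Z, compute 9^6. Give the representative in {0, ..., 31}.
17

Use repeated squaring. Binary(6) = 110. Walk through the bits of the exponent 6 left-to-right: at each bit after the leading one, square the running value, then multiply by 9 if the bit is 1 (always reducing mod 32):
  bit 1 = 1 (leading): start with 9.
  bit 2 = 1: square 9^2 = 81 ≡ 17; bit is 1, so multiply 17·9 = 153 ≡ 25 (mod 32).
  bit 3 = 0: square 25^2 = 625 ≡ 17 (mod 32).
Final value: 9^6 ≡ 17 (mod 32).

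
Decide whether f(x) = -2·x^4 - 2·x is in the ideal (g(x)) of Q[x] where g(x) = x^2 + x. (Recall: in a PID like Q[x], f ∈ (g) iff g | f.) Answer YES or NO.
YES

In Q[x] the ideal (g) consists of all multiples of g, so f ∈ (g) iff g | f, i.e. iff the remainder of f on division by g is 0. Divide f by g (g is monic, so eliminate the leading term of the running remainder at each step):
  leading term -2·x^4: subtract (-2·x^2)·g(x) = -2·x^4 - 2·x^3, leaving 2·x^3 - 2·x
  leading term 2·x^3: subtract (2·x)·g(x) = 2·x^3 + 2·x^2, leaving -2·x^2 - 2·x
  leading term -2·x^2: subtract (-2)·g(x) = -2·x^2 - 2·x, leaving 0
The remainder is 0, so f(x) = g(x) · h(x) with h(x) = -2·x^2 + 2·x - 2. Hence g | f, i.e. f ∈ (g).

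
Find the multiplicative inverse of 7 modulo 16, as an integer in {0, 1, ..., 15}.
Apply the extended Euclidean algorithm to (16, 7), tracking rows (r, s, t) with s·16 + t·7 = r. Each division r_prev = q·r_cur + r_new produces the new row as (previous row) − q·(current row):
  row A: (16, 1, 0)   [1·16 + 0·7 = 16]
  row B: (7, 0, 1)   [0·16 + 1·7 = 7]
  16 = 2·7 + 2   → row C = row A − 2·row B = (2, 1, −2)   [check: 1·16 − 2·7 = 2]
  7 = 3·2 + 1   → row D = row B − 3·row C = (1, −3, 7)   [check: −3·16 + 7·7 = 1]
  2 = 2·1 + 0   → remainder 0, stop. gcd = 1 (last nonzero row D).
The gcd is 1, so 7 is invertible mod 16. The last nonzero row gives −3·16 + 7·7 = 1, so t = 7. So 7^(−1) ≡ 7 (mod 16). Verify: 7 · 7 = 49 ≡ 1 (mod 16). ✓

Final answer: 7^(−1) ≡ 7 (mod 16)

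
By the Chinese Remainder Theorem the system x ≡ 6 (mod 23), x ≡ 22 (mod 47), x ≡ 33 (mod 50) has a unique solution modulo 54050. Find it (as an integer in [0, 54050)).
The moduli 23, 47, 50 are pairwise coprime, so by the CRT there is a unique solution mod 23·47·50 = 54050.
Solve by successive substitution. Start with x ≡ 6 (mod 23).
  Combine with x ≡ 22 (mod 47): write x = 6 + 23·t and require 6 + 23·t ≡ 22 (mod 47), i.e. 23·t ≡ 22 − 6 ≡ 16 (mod 47). Since 23^(−1) ≡ 45 (mod 47), t ≡ 45·16 ≡ 15 (mod 47). So x ≡ 6 + 23·15 = 351 (mod 1081).
  Combine with x ≡ 33 (mod 50): write x = 351 + 1081·t and require 351 + 1081·t ≡ 33 (mod 50), i.e. 1081·t ≡ 33 − 351 ≡ 32 (mod 50). Since 1081^(−1) ≡ 21 (mod 50) (1081 ≡ 31 (mod 50)), t ≡ 21·32 ≡ 22 (mod 50). So x ≡ 351 + 1081·22 = 24133 (mod 54050).
Unique solution in [0, 54050): x = 24133.

Final answer: x ≡ 24133 (mod 54050); the representative in [0, 54050) is 24133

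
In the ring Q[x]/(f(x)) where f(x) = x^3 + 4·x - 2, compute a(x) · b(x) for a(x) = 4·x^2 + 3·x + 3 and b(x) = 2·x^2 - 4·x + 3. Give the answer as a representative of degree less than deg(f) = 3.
a · b ≡ -26·x^2 + 53·x - 11 (mod f(x))

First multiply in Q[x] without reducing: a · b = 8·x^4 - 10·x^3 + 6·x^2 - 3·x + 9. Now divide by f(x) = x^3 + 4·x - 2, eliminating the leading term at each step:
  leading term 8·x^4: subtract (8·x)·f(x) = 8·x^4 + 32·x^2 - 16·x, leaving -10·x^3 - 26·x^2 + 13·x + 9
  leading term -10·x^3: subtract (-10)·f(x) = -10·x^3 - 40·x + 20, leaving -26·x^2 + 53·x - 11
The degree is now < 3, so this is the remainder. Hence a · b ≡ -26·x^2 + 53·x - 11 in Q[x]/(f).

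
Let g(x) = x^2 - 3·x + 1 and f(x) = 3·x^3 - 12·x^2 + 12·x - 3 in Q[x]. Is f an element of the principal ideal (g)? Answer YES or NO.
In Q[x] the ideal (g) consists of all multiples of g, so f ∈ (g) iff g | f, i.e. iff the remainder of f on division by g is 0. Divide f by g (g is monic, so eliminate the leading term of the running remainder at each step):
  leading term 3·x^3: subtract (3·x)·g(x) = 3·x^3 - 9·x^2 + 3·x, leaving -3·x^2 + 9·x - 3
  leading term -3·x^2: subtract (-3)·g(x) = -3·x^2 + 9·x - 3, leaving 0
The remainder is 0, so f(x) = g(x) · h(x) with h(x) = 3·x - 3. Hence g | f, i.e. f ∈ (g).

Final answer: YES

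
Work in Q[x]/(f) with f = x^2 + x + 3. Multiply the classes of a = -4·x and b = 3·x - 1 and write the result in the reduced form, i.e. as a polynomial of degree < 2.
First multiply in Q[x] without reducing: a · b = -12·x^2 + 4·x. Now divide by f(x) = x^2 + x + 3, eliminating the leading term at each step:
  leading term -12·x^2: subtract (-12)·f(x) = -12·x^2 - 12·x - 36, leaving 16·x + 36
The degree is now < 2, so this is the remainder. Hence a · b ≡ 16·x + 36 in Q[x]/(f).

Final answer: a · b ≡ 16·x + 36 (mod f(x))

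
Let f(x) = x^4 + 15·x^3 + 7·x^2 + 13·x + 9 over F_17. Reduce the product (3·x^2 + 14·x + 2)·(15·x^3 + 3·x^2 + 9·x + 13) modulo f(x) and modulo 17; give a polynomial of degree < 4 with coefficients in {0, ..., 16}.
Multiply as integer polynomials: a · b = 45·x^5 + 219·x^4 + 99·x^3 + 171·x^2 + 200·x + 26. Reducing coefficients mod 17: a · b ≡ 11·x^5 + 15·x^4 + 14·x^3 + x^2 + 13·x + 9. Now divide by f(x) = x^4 + 15·x^3 + 7·x^2 + 13·x + 9 in F_17[x], eliminating the leading term at each step:
  leading term 11·x^5: subtract (11·x)·f(x) = 11·x^5 + 12·x^4 + 9·x^3 + 7·x^2 + 14·x, leaving 3·x^4 + 5·x^3 + 11·x^2 + 16·x + 9 (coefficients mod 17)
  leading term 3·x^4: subtract (3)·f(x) = 3·x^4 + 11·x^3 + 4·x^2 + 5·x + 10, leaving 11·x^3 + 7·x^2 + 11·x + 16 (coefficients mod 17)
The degree is now < 4, so this is the remainder. Hence a · b ≡ 11·x^3 + 7·x^2 + 11·x + 16 in F_17[x]/(f).

Final answer: a · b ≡ 11·x^3 + 7·x^2 + 11·x + 16 (mod f(x))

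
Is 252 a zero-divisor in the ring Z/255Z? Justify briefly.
YES

gcd(252, 255) = 3 > 1, so 252 is not a unit in Z/255Z. In Z/nZ every nonzero non-unit is a zero-divisor: explicitly, take b = 255/gcd = 85 ≠ 0 (mod 255); then 252·85 = 21420 = 84·255, i.e. 252·85 ≡ 0 (mod 255). So 252 is a zero-divisor.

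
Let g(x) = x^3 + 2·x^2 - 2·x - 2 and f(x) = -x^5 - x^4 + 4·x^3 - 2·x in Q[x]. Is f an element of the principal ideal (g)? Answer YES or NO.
YES

In Q[x] the ideal (g) consists of all multiples of g, so f ∈ (g) iff g | f, i.e. iff the remainder of f on division by g is 0. Divide f by g (g is monic, so eliminate the leading term of the running remainder at each step):
  leading term -x^5: subtract (-x^2)·g(x) = -x^5 - 2·x^4 + 2·x^3 + 2·x^2, leaving x^4 + 2·x^3 - 2·x^2 - 2·x
  leading term x^4: subtract (x)·g(x) = x^4 + 2·x^3 - 2·x^2 - 2·x, leaving 0
The remainder is 0, so f(x) = g(x) · h(x) with h(x) = -x^2 + x. Hence g | f, i.e. f ∈ (g).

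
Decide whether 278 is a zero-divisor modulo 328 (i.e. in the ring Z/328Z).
YES

gcd(278, 328) = 2 > 1, so 278 is not a unit in Z/328Z. In Z/nZ every nonzero non-unit is a zero-divisor: explicitly, take b = 328/gcd = 164 ≠ 0 (mod 328); then 278·164 = 45592 = 139·328, i.e. 278·164 ≡ 0 (mod 328). So 278 is a zero-divisor.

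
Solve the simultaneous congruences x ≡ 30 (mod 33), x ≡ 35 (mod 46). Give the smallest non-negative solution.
The moduli 33, 46 are pairwise coprime, so by the CRT there is a unique solution mod 33·46 = 1518.
Solve by successive substitution. Start with x ≡ 30 (mod 33).
  Combine with x ≡ 35 (mod 46): write x = 30 + 33·t and require 30 + 33·t ≡ 35 (mod 46), i.e. 33·t ≡ 35 − 30 ≡ 5 (mod 46). Since 33^(−1) ≡ 7 (mod 46), t ≡ 7·5 ≡ 35 (mod 46). So x ≡ 30 + 33·35 = 1185 (mod 1518).
Unique solution in [0, 1518): x = 1185.

Final answer: x ≡ 1185 (mod 1518); the representative in [0, 1518) is 1185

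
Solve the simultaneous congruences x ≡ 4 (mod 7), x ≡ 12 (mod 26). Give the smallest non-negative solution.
The moduli 7, 26 are pairwise coprime, so by the CRT there is a unique solution mod 7·26 = 182.
Solve by successive substitution. Start with x ≡ 4 (mod 7).
  Combine with x ≡ 12 (mod 26): write x = 4 + 7·t and require 4 + 7·t ≡ 12 (mod 26), i.e. 7·t ≡ 12 − 4 ≡ 8 (mod 26). Since 7^(−1) ≡ 15 (mod 26), t ≡ 15·8 ≡ 16 (mod 26). So x ≡ 4 + 7·16 = 116 (mod 182).
Unique solution in [0, 182): x = 116.

Final answer: x ≡ 116 (mod 182); the representative in [0, 182) is 116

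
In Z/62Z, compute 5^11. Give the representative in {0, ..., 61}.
Use repeated squaring. Binary(11) = 1011. Walk through the bits of the exponent 11 left-to-right: at each bit after the leading one, square the running value, then multiply by 5 if the bit is 1 (always reducing mod 62):
  bit 1 = 1 (leading): start with 5.
  bit 2 = 0: square 5^2 = 25 (mod 62).
  bit 3 = 1: square 25^2 = 625 ≡ 5; bit is 1, so multiply 5·5 = 25 (mod 62).
  bit 4 = 1: square 25^2 = 625 ≡ 5; bit is 1, so multiply 5·5 = 25 (mod 62).
Final value: 5^11 ≡ 25 (mod 62).

Final answer: 25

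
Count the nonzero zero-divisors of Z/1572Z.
Z/1572Z has 1051 nonzero zero-divisors

In Z/1572Z each nonzero element is either a unit (gcd with 1572 is 1) or a zero-divisor (gcd > 1). The number of units is φ(1572): factorise 1572 = 2^2 · 3 · 131, so φ(1572) = (2^2 − 2^1) · (3 − 1) · (131 − 1) = 2 · 2 · 130 = 520. The nonzero elements number 1572 − 1 = 1571. Hence the nonzero zero-divisors number 1571 − 520 = 1051.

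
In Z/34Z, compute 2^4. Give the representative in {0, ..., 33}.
16

Use repeated squaring. Binary(4) = 100. Walk through the bits of the exponent 4 left-to-right: at each bit after the leading one, square the running value, then multiply by 2 if the bit is 1 (always reducing mod 34):
  bit 1 = 1 (leading): start with 2.
  bit 2 = 0: square 2^2 = 4 (mod 34).
  bit 3 = 0: square 4^2 = 16 (mod 34).
Final value: 2^4 ≡ 16 (mod 34).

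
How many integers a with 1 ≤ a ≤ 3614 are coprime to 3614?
1656

The number of a ∈ {1, ..., 3614} with gcd(a, 3614) = 1 is by definition Euler's totient φ(3614). φ is multiplicative, with φ(p^e) = p^e − p^(e−1). Factorise 3614 = 2 · 13 · 139. Then
  φ(3614) = (2 − 1) · (13 − 1) · (139 − 1) = 1 · 12 · 138 = 1656.
So there are 1656 such integers.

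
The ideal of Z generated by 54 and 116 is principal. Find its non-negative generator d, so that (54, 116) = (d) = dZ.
(54, 116) = (2); d = 2

In the PID Z, (a, b) is generated by gcd(a, b). Compute gcd(116, 54) with the extended Euclidean algorithm, tracking rows (r, s, t) with s·116 + t·54 = r:
  row A: (116, 1, 0)   [1·116 + 0·54 = 116]
  row B: (54, 0, 1)   [0·116 + 1·54 = 54]
  116 = 2·54 + 8   → row C = row A − 2·row B = (8, 1, −2)   [check: 1·116 − 2·54 = 8]
  54 = 6·8 + 6   → row D = row B − 6·row C = (6, −6, 13)   [check: −6·116 + 13·54 = 6]
  8 = 1·6 + 2   → row E = row C − 1·row D = (2, 7, −15)   [check: 7·116 − 15·54 = 2]
  6 = 3·2 + 0   → remainder 0, stop. gcd = 2 (last nonzero row E).
So gcd(54, 116) = 2, with Bézout identity 7·116 − 15·54 = 2. Containment (⊇): the Bézout identity exhibits 2 as an element of (54, 116), giving (2) ⊆ (54, 116). Containment (⊆): since 2 | 54 and 2 | 116 (54 = 2·27, 116 = 2·58), every Z-linear combination of 54 and 116 is divisible by 2, so (54, 116) ⊆ (2). Therefore (54, 116) = (2), d = 2.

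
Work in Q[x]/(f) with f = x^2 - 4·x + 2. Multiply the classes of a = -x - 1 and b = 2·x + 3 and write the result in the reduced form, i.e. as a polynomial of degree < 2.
First multiply in Q[x] without reducing: a · b = -2·x^2 - 5·x - 3. Now divide by f(x) = x^2 - 4·x + 2, eliminating the leading term at each step:
  leading term -2·x^2: subtract (-2)·f(x) = -2·x^2 + 8·x - 4, leaving 1 - 13·x
The degree is now < 2, so this is the remainder. Hence a · b ≡ 1 - 13·x in Q[x]/(f).

Final answer: a · b ≡ 1 - 13·x (mod f(x))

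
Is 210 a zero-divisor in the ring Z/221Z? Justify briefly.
NO

gcd(210, 221) = 1, so 210 is a unit in Z/221Z (it has a multiplicative inverse). A unit cannot be a zero-divisor: if 210·b ≡ 0 then multiplying both sides by 210^(−1) gives b ≡ 0. So 210 is not a zero-divisor.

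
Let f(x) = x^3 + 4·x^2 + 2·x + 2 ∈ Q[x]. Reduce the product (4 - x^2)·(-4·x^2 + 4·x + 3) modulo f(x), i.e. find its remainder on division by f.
a · b ≡ 53·x^2 + 48·x + 52 (mod f(x))

First multiply in Q[x] without reducing: a · b = 4·x^4 - 4·x^3 - 19·x^2 + 16·x + 12. Now divide by f(x) = x^3 + 4·x^2 + 2·x + 2, eliminating the leading term at each step:
  leading term 4·x^4: subtract (4·x)·f(x) = 4·x^4 + 16·x^3 + 8·x^2 + 8·x, leaving -20·x^3 - 27·x^2 + 8·x + 12
  leading term -20·x^3: subtract (-20)·f(x) = -20·x^3 - 80·x^2 - 40·x - 40, leaving 53·x^2 + 48·x + 52
The degree is now < 3, so this is the remainder. Hence a · b ≡ 53·x^2 + 48·x + 52 in Q[x]/(f).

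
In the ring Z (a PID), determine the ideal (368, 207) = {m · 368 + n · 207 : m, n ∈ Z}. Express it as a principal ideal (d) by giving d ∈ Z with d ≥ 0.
(368, 207) = (23); d = 23

In the PID Z, (a, b) is generated by gcd(a, b). Compute gcd(368, 207) with the extended Euclidean algorithm, tracking rows (r, s, t) with s·368 + t·207 = r:
  row A: (368, 1, 0)   [1·368 + 0·207 = 368]
  row B: (207, 0, 1)   [0·368 + 1·207 = 207]
  368 = 1·207 + 161   → row C = row A − 1·row B = (161, 1, −1)   [check: 1·368 − 1·207 = 161]
  207 = 1·161 + 46   → row D = row B − 1·row C = (46, −1, 2)   [check: −1·368 + 2·207 = 46]
  161 = 3·46 + 23   → row E = row C − 3·row D = (23, 4, −7)   [check: 4·368 − 7·207 = 23]
  46 = 2·23 + 0   → remainder 0, stop. gcd = 23 (last nonzero row E).
So gcd(368, 207) = 23, with Bézout identity 4·368 − 7·207 = 23. Containment (⊇): the Bézout identity exhibits 23 as an element of (368, 207), giving (23) ⊆ (368, 207). Containment (⊆): since 23 | 368 and 23 | 207 (368 = 23·16, 207 = 23·9), every Z-linear combination of 368 and 207 is divisible by 23, so (368, 207) ⊆ (23). Therefore (368, 207) = (23), d = 23.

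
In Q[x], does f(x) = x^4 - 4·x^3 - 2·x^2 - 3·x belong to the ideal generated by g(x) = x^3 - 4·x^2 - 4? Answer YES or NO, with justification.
NO

In Q[x] the ideal (g) consists of all multiples of g, so f ∈ (g) iff g | f, i.e. iff the remainder of f on division by g is 0. Divide f by g (g is monic, so eliminate the leading term of the running remainder at each step):
  leading term x^4: subtract (x)·g(x) = x^4 - 4·x^3 - 4·x, leaving -2·x^2 + x
The remainder r(x) = -2·x^2 + x ≠ 0 (and deg r < deg g), so g ∤ f, i.e. f ∉ (g).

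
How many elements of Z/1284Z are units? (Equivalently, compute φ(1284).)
Z/1284Z has φ(1284) = 424 units

An element a ∈ Z/1284Z is a unit iff gcd(a, 1284) = 1, so the number of units is φ(1284). φ is multiplicative, with φ(p^e) = p^e − p^(e−1). Factorise 1284 = 2^2 · 3 · 107. Then
  φ(1284) = (2^2 − 2^1) · (3 − 1) · (107 − 1) = 2 · 2 · 106 = 424.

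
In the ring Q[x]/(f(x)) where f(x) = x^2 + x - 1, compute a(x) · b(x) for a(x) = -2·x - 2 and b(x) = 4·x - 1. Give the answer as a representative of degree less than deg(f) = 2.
a · b ≡ 2·x - 6 (mod f(x))

First multiply in Q[x] without reducing: a · b = -8·x^2 - 6·x + 2. Now divide by f(x) = x^2 + x - 1, eliminating the leading term at each step:
  leading term -8·x^2: subtract (-8)·f(x) = -8·x^2 - 8·x + 8, leaving 2·x - 6
The degree is now < 2, so this is the remainder. Hence a · b ≡ 2·x - 6 in Q[x]/(f).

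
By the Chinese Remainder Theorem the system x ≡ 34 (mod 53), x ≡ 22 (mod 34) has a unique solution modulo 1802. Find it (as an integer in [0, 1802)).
The moduli 53, 34 are pairwise coprime, so by the CRT there is a unique solution mod 53·34 = 1802.
Solve by successive substitution. Start with x ≡ 34 (mod 53).
  Combine with x ≡ 22 (mod 34): write x = 34 + 53·t and require 34 + 53·t ≡ 22 (mod 34), i.e. 53·t ≡ 22 − 34 ≡ 22 (mod 34). Since 53^(−1) ≡ 9 (mod 34) (53 ≡ 19 (mod 34)), t ≡ 9·22 ≡ 28 (mod 34). So x ≡ 34 + 53·28 = 1518 (mod 1802).
Unique solution in [0, 1802): x = 1518.

Final answer: x ≡ 1518 (mod 1802); the representative in [0, 1802) is 1518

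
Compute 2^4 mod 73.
16

Use repeated squaring. Binary(4) = 100. Walk through the bits of the exponent 4 left-to-right: at each bit after the leading one, square the running value, then multiply by 2 if the bit is 1 (always reducing mod 73):
  bit 1 = 1 (leading): start with 2.
  bit 2 = 0: square 2^2 = 4 (mod 73).
  bit 3 = 0: square 4^2 = 16 (mod 73).
Final value: 2^4 ≡ 16 (mod 73).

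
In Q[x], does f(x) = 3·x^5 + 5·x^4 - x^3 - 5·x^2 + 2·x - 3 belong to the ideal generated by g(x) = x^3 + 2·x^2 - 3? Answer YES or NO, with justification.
In Q[x] the ideal (g) consists of all multiples of g, so f ∈ (g) iff g | f, i.e. iff the remainder of f on division by g is 0. Divide f by g (g is monic, so eliminate the leading term of the running remainder at each step):
  leading term 3·x^5: subtract (3·x^2)·g(x) = 3·x^5 + 6·x^4 - 9·x^2, leaving -x^4 - x^3 + 4·x^2 + 2·x - 3
  leading term -x^4: subtract (-x)·g(x) = -x^4 - 2·x^3 + 3·x, leaving x^3 + 4·x^2 - x - 3
  leading term x^3: subtract (1)·g(x) = x^3 + 2·x^2 - 3, leaving 2·x^2 - x
The remainder r(x) = 2·x^2 - x ≠ 0 (and deg r < deg g), so g ∤ f, i.e. f ∉ (g).

Final answer: NO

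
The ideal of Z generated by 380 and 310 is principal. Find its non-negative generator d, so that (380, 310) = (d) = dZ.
In the PID Z, (a, b) is generated by gcd(a, b). Compute gcd(380, 310) with the extended Euclidean algorithm, tracking rows (r, s, t) with s·380 + t·310 = r:
  row A: (380, 1, 0)   [1·380 + 0·310 = 380]
  row B: (310, 0, 1)   [0·380 + 1·310 = 310]
  380 = 1·310 + 70   → row C = row A − 1·row B = (70, 1, −1)   [check: 1·380 − 1·310 = 70]
  310 = 4·70 + 30   → row D = row B − 4·row C = (30, −4, 5)   [check: −4·380 + 5·310 = 30]
  70 = 2·30 + 10   → row E = row C − 2·row D = (10, 9, −11)   [check: 9·380 − 11·310 = 10]
  30 = 3·10 + 0   → remainder 0, stop. gcd = 10 (last nonzero row E).
So gcd(380, 310) = 10, with Bézout identity 9·380 − 11·310 = 10. Containment (⊇): the Bézout identity exhibits 10 as an element of (380, 310), giving (10) ⊆ (380, 310). Containment (⊆): since 10 | 380 and 10 | 310 (380 = 10·38, 310 = 10·31), every Z-linear combination of 380 and 310 is divisible by 10, so (380, 310) ⊆ (10). Therefore (380, 310) = (10), d = 10.

Final answer: (380, 310) = (10); d = 10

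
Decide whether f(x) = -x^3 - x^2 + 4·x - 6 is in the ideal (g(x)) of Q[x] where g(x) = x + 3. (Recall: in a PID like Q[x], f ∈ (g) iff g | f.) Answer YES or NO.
YES

In Q[x] the ideal (g) consists of all multiples of g, so f ∈ (g) iff g | f, i.e. iff the remainder of f on division by g is 0. Divide f by g (g is monic, so eliminate the leading term of the running remainder at each step):
  leading term -x^3: subtract (-x^2)·g(x) = -x^3 - 3·x^2, leaving 2·x^2 + 4·x - 6
  leading term 2·x^2: subtract (2·x)·g(x) = 2·x^2 + 6·x, leaving -2·x - 6
  leading term -2·x: subtract (-2)·g(x) = -2·x - 6, leaving 0
The remainder is 0, so f(x) = g(x) · h(x) with h(x) = -x^2 + 2·x - 2. Hence g | f, i.e. f ∈ (g).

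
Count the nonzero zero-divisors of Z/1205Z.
In Z/1205Z each nonzero element is either a unit (gcd with 1205 is 1) or a zero-divisor (gcd > 1). The number of units is φ(1205): factorise 1205 = 5 · 241, so φ(1205) = (5 − 1) · (241 − 1) = 4 · 240 = 960. The nonzero elements number 1205 − 1 = 1204. Hence the nonzero zero-divisors number 1204 − 960 = 244.

Final answer: Z/1205Z has 244 nonzero zero-divisors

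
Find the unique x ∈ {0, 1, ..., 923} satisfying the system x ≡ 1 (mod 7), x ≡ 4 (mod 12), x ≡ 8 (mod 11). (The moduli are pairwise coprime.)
The moduli 7, 12, 11 are pairwise coprime, so by the CRT there is a unique solution mod 7·12·11 = 924.
Solve by successive substitution. Start with x ≡ 1 (mod 7).
  Combine with x ≡ 4 (mod 12): write x = 1 + 7·t and require 1 + 7·t ≡ 4 (mod 12), i.e. 7·t ≡ 4 − 1 ≡ 3 (mod 12). Since 7^(−1) ≡ 7 (mod 12), t ≡ 7·3 ≡ 9 (mod 12). So x ≡ 1 + 7·9 = 64 (mod 84).
  Combine with x ≡ 8 (mod 11): write x = 64 + 84·t and require 64 + 84·t ≡ 8 (mod 11), i.e. 84·t ≡ 8 − 64 ≡ 10 (mod 11). Since 84^(−1) ≡ 8 (mod 11) (84 ≡ 7 (mod 11)), t ≡ 8·10 ≡ 3 (mod 11). So x ≡ 64 + 84·3 = 316 (mod 924).
Unique solution in [0, 924): x = 316.

Final answer: x ≡ 316 (mod 924); the representative in [0, 924) is 316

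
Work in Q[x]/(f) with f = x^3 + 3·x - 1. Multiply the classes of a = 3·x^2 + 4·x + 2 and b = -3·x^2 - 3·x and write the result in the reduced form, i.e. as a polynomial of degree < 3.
First multiply in Q[x] without reducing: a · b = -9·x^4 - 21·x^3 - 18·x^2 - 6·x. Now divide by f(x) = x^3 + 3·x - 1, eliminating the leading term at each step:
  leading term -9·x^4: subtract (-9·x)·f(x) = -9·x^4 - 27·x^2 + 9·x, leaving -21·x^3 + 9·x^2 - 15·x
  leading term -21·x^3: subtract (-21)·f(x) = -21·x^3 - 63·x + 21, leaving 9·x^2 + 48·x - 21
The degree is now < 3, so this is the remainder. Hence a · b ≡ 9·x^2 + 48·x - 21 in Q[x]/(f).

Final answer: a · b ≡ 9·x^2 + 48·x - 21 (mod f(x))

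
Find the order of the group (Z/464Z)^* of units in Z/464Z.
|(Z/464Z)^*| = 224

(Z/464Z)^* consists of the classes a with gcd(a, 464) = 1, so its order is φ(464). φ is multiplicative, with φ(p^e) = p^e − p^(e−1). Factorise 464 = 2^4 · 29. Then
  φ(464) = (2^4 − 2^3) · (29 − 1) = 8 · 28 = 224.
Thus |(Z/464Z)^*| = 224.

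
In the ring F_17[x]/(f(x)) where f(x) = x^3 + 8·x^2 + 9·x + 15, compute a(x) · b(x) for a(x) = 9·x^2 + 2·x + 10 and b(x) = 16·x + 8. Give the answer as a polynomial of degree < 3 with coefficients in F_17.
Multiply as integer polynomials: a · b = 144·x^3 + 104·x^2 + 176·x + 80. Reducing coefficients mod 17: a · b ≡ 8·x^3 + 2·x^2 + 6·x + 12. Now divide by f(x) = x^3 + 8·x^2 + 9·x + 15 in F_17[x], eliminating the leading term at each step:
  leading term 8·x^3: subtract (8)·f(x) = 8·x^3 + 13·x^2 + 4·x + 1, leaving 6·x^2 + 2·x + 11 (coefficients mod 17)
The degree is now < 3, so this is the remainder. Hence a · b ≡ 6·x^2 + 2·x + 11 in F_17[x]/(f).

Final answer: a · b ≡ 6·x^2 + 2·x + 11 (mod f(x))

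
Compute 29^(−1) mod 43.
Apply the extended Euclidean algorithm to (43, 29), tracking rows (r, s, t) with s·43 + t·29 = r. Each division r_prev = q·r_cur + r_new produces the new row as (previous row) − q·(current row):
  row A: (43, 1, 0)   [1·43 + 0·29 = 43]
  row B: (29, 0, 1)   [0·43 + 1·29 = 29]
  43 = 1·29 + 14   → row C = row A − 1·row B = (14, 1, −1)   [check: 1·43 − 1·29 = 14]
  29 = 2·14 + 1   → row D = row B − 2·row C = (1, −2, 3)   [check: −2·43 + 3·29 = 1]
  14 = 14·1 + 0   → remainder 0, stop. gcd = 1 (last nonzero row D).
The gcd is 1, so 29 is invertible mod 43. The last nonzero row gives −2·43 + 3·29 = 1, so t = 3. So 29^(−1) ≡ 3 (mod 43). Verify: 29 · 3 = 87 ≡ 1 (mod 43). ✓

Final answer: 29^(−1) ≡ 3 (mod 43)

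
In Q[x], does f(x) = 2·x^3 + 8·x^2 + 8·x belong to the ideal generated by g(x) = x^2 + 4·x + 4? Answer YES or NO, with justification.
In Q[x] the ideal (g) consists of all multiples of g, so f ∈ (g) iff g | f, i.e. iff the remainder of f on division by g is 0. Divide f by g (g is monic, so eliminate the leading term of the running remainder at each step):
  leading term 2·x^3: subtract (2·x)·g(x) = 2·x^3 + 8·x^2 + 8·x, leaving 0
The remainder is 0, so f(x) = g(x) · h(x) with h(x) = 2·x. Hence g | f, i.e. f ∈ (g).

Final answer: YES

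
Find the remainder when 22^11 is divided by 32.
Use repeated squaring. Binary(11) = 1011. Walk through the bits of the exponent 11 left-to-right: at each bit after the leading one, square the running value, then multiply by 22 if the bit is 1 (always reducing mod 32):
  bit 1 = 1 (leading): start with 22.
  bit 2 = 0: square 22^2 = 484 ≡ 4 (mod 32).
  bit 3 = 1: square 4^2 = 16; bit is 1, so multiply 16·22 = 352 ≡ 0 (mod 32).
  bit 4 = 1: square 0^2 = 0; bit is 1, so multiply 0·22 = 0 (mod 32).
Final value: 22^11 ≡ 0 (mod 32).

Final answer: 0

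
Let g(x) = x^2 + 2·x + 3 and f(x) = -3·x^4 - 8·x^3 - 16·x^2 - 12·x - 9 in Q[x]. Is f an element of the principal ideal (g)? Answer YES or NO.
In Q[x] the ideal (g) consists of all multiples of g, so f ∈ (g) iff g | f, i.e. iff the remainder of f on division by g is 0. Divide f by g (g is monic, so eliminate the leading term of the running remainder at each step):
  leading term -3·x^4: subtract (-3·x^2)·g(x) = -3·x^4 - 6·x^3 - 9·x^2, leaving -2·x^3 - 7·x^2 - 12·x - 9
  leading term -2·x^3: subtract (-2·x)·g(x) = -2·x^3 - 4·x^2 - 6·x, leaving -3·x^2 - 6·x - 9
  leading term -3·x^2: subtract (-3)·g(x) = -3·x^2 - 6·x - 9, leaving 0
The remainder is 0, so f(x) = g(x) · h(x) with h(x) = -3·x^2 - 2·x - 3. Hence g | f, i.e. f ∈ (g).

Final answer: YES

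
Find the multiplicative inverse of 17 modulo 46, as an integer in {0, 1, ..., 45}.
Apply the extended Euclidean algorithm to (46, 17), tracking rows (r, s, t) with s·46 + t·17 = r. Each division r_prev = q·r_cur + r_new produces the new row as (previous row) − q·(current row):
  row A: (46, 1, 0)   [1·46 + 0·17 = 46]
  row B: (17, 0, 1)   [0·46 + 1·17 = 17]
  46 = 2·17 + 12   → row C = row A − 2·row B = (12, 1, −2)   [check: 1·46 − 2·17 = 12]
  17 = 1·12 + 5   → row D = row B − 1·row C = (5, −1, 3)   [check: −1·46 + 3·17 = 5]
  12 = 2·5 + 2   → row E = row C − 2·row D = (2, 3, −8)   [check: 3·46 − 8·17 = 2]
  5 = 2·2 + 1   → row F = row D − 2·row E = (1, −7, 19)   [check: −7·46 + 19·17 = 1]
  2 = 2·1 + 0   → remainder 0, stop. gcd = 1 (last nonzero row F).
The gcd is 1, so 17 is invertible mod 46. The last nonzero row gives −7·46 + 19·17 = 1, so t = 19. So 17^(−1) ≡ 19 (mod 46). Verify: 17 · 19 = 323 ≡ 1 (mod 46). ✓

Final answer: 17^(−1) ≡ 19 (mod 46)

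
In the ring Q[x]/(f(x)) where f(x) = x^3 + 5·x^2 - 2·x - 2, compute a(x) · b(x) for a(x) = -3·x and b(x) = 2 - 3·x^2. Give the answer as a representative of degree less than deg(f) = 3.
a · b ≡ -45·x^2 + 12·x + 18 (mod f(x))

First multiply in Q[x] without reducing: a · b = 9·x^3 - 6·x. Now divide by f(x) = x^3 + 5·x^2 - 2·x - 2, eliminating the leading term at each step:
  leading term 9·x^3: subtract (9)·f(x) = 9·x^3 + 45·x^2 - 18·x - 18, leaving -45·x^2 + 12·x + 18
The degree is now < 3, so this is the remainder. Hence a · b ≡ -45·x^2 + 12·x + 18 in Q[x]/(f).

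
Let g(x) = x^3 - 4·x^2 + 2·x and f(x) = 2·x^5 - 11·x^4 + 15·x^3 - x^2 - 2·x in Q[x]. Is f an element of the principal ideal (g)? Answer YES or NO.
NO

In Q[x] the ideal (g) consists of all multiples of g, so f ∈ (g) iff g | f, i.e. iff the remainder of f on division by g is 0. Divide f by g (g is monic, so eliminate the leading term of the running remainder at each step):
  leading term 2·x^5: subtract (2·x^2)·g(x) = 2·x^5 - 8·x^4 + 4·x^3, leaving -3·x^4 + 11·x^3 - x^2 - 2·x
  leading term -3·x^4: subtract (-3·x)·g(x) = -3·x^4 + 12·x^3 - 6·x^2, leaving -x^3 + 5·x^2 - 2·x
  leading term -x^3: subtract (-1)·g(x) = -x^3 + 4·x^2 - 2·x, leaving x^2
The remainder r(x) = x^2 ≠ 0 (and deg r < deg g), so g ∤ f, i.e. f ∉ (g).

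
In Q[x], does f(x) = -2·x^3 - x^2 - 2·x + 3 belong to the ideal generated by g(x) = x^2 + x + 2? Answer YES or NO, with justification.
NO

In Q[x] the ideal (g) consists of all multiples of g, so f ∈ (g) iff g | f, i.e. iff the remainder of f on division by g is 0. Divide f by g (g is monic, so eliminate the leading term of the running remainder at each step):
  leading term -2·x^3: subtract (-2·x)·g(x) = -2·x^3 - 2·x^2 - 4·x, leaving x^2 + 2·x + 3
  leading term x^2: subtract (1)·g(x) = x^2 + x + 2, leaving x + 1
The remainder r(x) = x + 1 ≠ 0 (and deg r < deg g), so g ∤ f, i.e. f ∉ (g).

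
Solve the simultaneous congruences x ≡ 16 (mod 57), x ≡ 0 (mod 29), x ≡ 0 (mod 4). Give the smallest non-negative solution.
The moduli 57, 29, 4 are pairwise coprime, so by the CRT there is a unique solution mod 57·29·4 = 6612.
Solve by successive substitution. Start with x ≡ 16 (mod 57).
  Combine with x ≡ 0 (mod 29): write x = 16 + 57·t and require 16 + 57·t ≡ 0 (mod 29), i.e. 57·t ≡ 0 − 16 ≡ 13 (mod 29). Since 57^(−1) ≡ 28 (mod 29) (57 ≡ 28 (mod 29)), t ≡ 28·13 ≡ 16 (mod 29). So x ≡ 16 + 57·16 = 928 (mod 1653).
  Combine with x ≡ 0 (mod 4): write x = 928 + 1653·t and require 928 + 1653·t ≡ 0 (mod 4), i.e. 1653·t ≡ 0 − 928 ≡ 0 (mod 4). Since 1653^(−1) ≡ 1 (mod 4) (1653 ≡ 1 (mod 4)), t ≡ 1·0 ≡ 0 (mod 4). So x ≡ 928 + 1653·0 = 928 (mod 6612).
Unique solution in [0, 6612): x = 928.

Final answer: x ≡ 928 (mod 6612); the representative in [0, 6612) is 928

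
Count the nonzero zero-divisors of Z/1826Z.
Z/1826Z has 1005 nonzero zero-divisors

In Z/1826Z each nonzero element is either a unit (gcd with 1826 is 1) or a zero-divisor (gcd > 1). The number of units is φ(1826): factorise 1826 = 2 · 11 · 83, so φ(1826) = (2 − 1) · (11 − 1) · (83 − 1) = 1 · 10 · 82 = 820. The nonzero elements number 1826 − 1 = 1825. Hence the nonzero zero-divisors number 1825 − 820 = 1005.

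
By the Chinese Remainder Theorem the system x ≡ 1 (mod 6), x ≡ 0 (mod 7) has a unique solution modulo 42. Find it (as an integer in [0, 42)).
The moduli 6, 7 are pairwise coprime, so by the CRT there is a unique solution mod 6·7 = 42.
Solve by successive substitution. Start with x ≡ 1 (mod 6).
  Combine with x ≡ 0 (mod 7): write x = 1 + 6·t and require 1 + 6·t ≡ 0 (mod 7), i.e. 6·t ≡ 0 − 1 ≡ 6 (mod 7). Since 6^(−1) ≡ 6 (mod 7), t ≡ 6·6 ≡ 1 (mod 7). So x ≡ 1 + 6·1 = 7 (mod 42).
Unique solution in [0, 42): x = 7.

Final answer: x ≡ 7 (mod 42); the representative in [0, 42) is 7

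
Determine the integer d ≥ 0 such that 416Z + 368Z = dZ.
In the PID Z, (a, b) is generated by gcd(a, b). Compute gcd(416, 368) with the extended Euclidean algorithm, tracking rows (r, s, t) with s·416 + t·368 = r:
  row A: (416, 1, 0)   [1·416 + 0·368 = 416]
  row B: (368, 0, 1)   [0·416 + 1·368 = 368]
  416 = 1·368 + 48   → row C = row A − 1·row B = (48, 1, −1)   [check: 1·416 − 1·368 = 48]
  368 = 7·48 + 32   → row D = row B − 7·row C = (32, −7, 8)   [check: −7·416 + 8·368 = 32]
  48 = 1·32 + 16   → row E = row C − 1·row D = (16, 8, −9)   [check: 8·416 − 9·368 = 16]
  32 = 2·16 + 0   → remainder 0, stop. gcd = 16 (last nonzero row E).
So gcd(416, 368) = 16, with Bézout identity 8·416 − 9·368 = 16. Containment (⊇): the Bézout identity exhibits 16 as an element of (416, 368), giving (16) ⊆ (416, 368). Containment (⊆): since 16 | 416 and 16 | 368 (416 = 16·26, 368 = 16·23), every Z-linear combination of 416 and 368 is divisible by 16, so (416, 368) ⊆ (16). Therefore (416, 368) = (16), d = 16.

Final answer: (416, 368) = (16); d = 16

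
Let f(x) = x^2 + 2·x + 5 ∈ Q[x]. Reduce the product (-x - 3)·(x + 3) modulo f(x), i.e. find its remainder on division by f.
a · b ≡ -4·x - 4 (mod f(x))

First multiply in Q[x] without reducing: a · b = -x^2 - 6·x - 9. Now divide by f(x) = x^2 + 2·x + 5, eliminating the leading term at each step:
  leading term -x^2: subtract (-1)·f(x) = -x^2 - 2·x - 5, leaving -4·x - 4
The degree is now < 2, so this is the remainder. Hence a · b ≡ -4·x - 4 in Q[x]/(f).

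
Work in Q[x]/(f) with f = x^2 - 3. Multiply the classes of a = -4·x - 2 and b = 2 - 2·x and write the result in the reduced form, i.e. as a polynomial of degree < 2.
a · b ≡ 20 - 4·x (mod f(x))

First multiply in Q[x] without reducing: a · b = 8·x^2 - 4·x - 4. Now divide by f(x) = x^2 - 3, eliminating the leading term at each step:
  leading term 8·x^2: subtract (8)·f(x) = 8·x^2 - 24, leaving 20 - 4·x
The degree is now < 2, so this is the remainder. Hence a · b ≡ 20 - 4·x in Q[x]/(f).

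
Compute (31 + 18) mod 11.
5

Reduce the summands first: 31 ≡ 9, 18 ≡ 7 (mod 11), so 31 + 18 ≡ 9 + 7 (mod 11). 9 + 7 = 16; 16 = 1·11 + 5, so (31 + 18) mod 11 = 5.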